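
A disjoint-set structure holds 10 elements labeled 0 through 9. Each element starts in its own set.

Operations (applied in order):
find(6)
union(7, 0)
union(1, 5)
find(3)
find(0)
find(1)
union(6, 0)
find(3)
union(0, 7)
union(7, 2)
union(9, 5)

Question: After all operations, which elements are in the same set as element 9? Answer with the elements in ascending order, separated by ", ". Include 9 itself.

Answer: 1, 5, 9

Derivation:
Step 1: find(6) -> no change; set of 6 is {6}
Step 2: union(7, 0) -> merged; set of 7 now {0, 7}
Step 3: union(1, 5) -> merged; set of 1 now {1, 5}
Step 4: find(3) -> no change; set of 3 is {3}
Step 5: find(0) -> no change; set of 0 is {0, 7}
Step 6: find(1) -> no change; set of 1 is {1, 5}
Step 7: union(6, 0) -> merged; set of 6 now {0, 6, 7}
Step 8: find(3) -> no change; set of 3 is {3}
Step 9: union(0, 7) -> already same set; set of 0 now {0, 6, 7}
Step 10: union(7, 2) -> merged; set of 7 now {0, 2, 6, 7}
Step 11: union(9, 5) -> merged; set of 9 now {1, 5, 9}
Component of 9: {1, 5, 9}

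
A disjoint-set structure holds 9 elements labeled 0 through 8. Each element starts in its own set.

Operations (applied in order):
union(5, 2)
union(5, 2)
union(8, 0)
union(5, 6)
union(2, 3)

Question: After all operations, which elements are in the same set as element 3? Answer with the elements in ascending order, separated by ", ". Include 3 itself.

Step 1: union(5, 2) -> merged; set of 5 now {2, 5}
Step 2: union(5, 2) -> already same set; set of 5 now {2, 5}
Step 3: union(8, 0) -> merged; set of 8 now {0, 8}
Step 4: union(5, 6) -> merged; set of 5 now {2, 5, 6}
Step 5: union(2, 3) -> merged; set of 2 now {2, 3, 5, 6}
Component of 3: {2, 3, 5, 6}

Answer: 2, 3, 5, 6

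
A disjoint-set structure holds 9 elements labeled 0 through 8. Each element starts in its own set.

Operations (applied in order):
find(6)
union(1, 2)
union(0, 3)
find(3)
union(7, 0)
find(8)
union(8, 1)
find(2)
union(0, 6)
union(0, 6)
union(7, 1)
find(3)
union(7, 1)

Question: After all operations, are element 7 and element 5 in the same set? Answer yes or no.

Answer: no

Derivation:
Step 1: find(6) -> no change; set of 6 is {6}
Step 2: union(1, 2) -> merged; set of 1 now {1, 2}
Step 3: union(0, 3) -> merged; set of 0 now {0, 3}
Step 4: find(3) -> no change; set of 3 is {0, 3}
Step 5: union(7, 0) -> merged; set of 7 now {0, 3, 7}
Step 6: find(8) -> no change; set of 8 is {8}
Step 7: union(8, 1) -> merged; set of 8 now {1, 2, 8}
Step 8: find(2) -> no change; set of 2 is {1, 2, 8}
Step 9: union(0, 6) -> merged; set of 0 now {0, 3, 6, 7}
Step 10: union(0, 6) -> already same set; set of 0 now {0, 3, 6, 7}
Step 11: union(7, 1) -> merged; set of 7 now {0, 1, 2, 3, 6, 7, 8}
Step 12: find(3) -> no change; set of 3 is {0, 1, 2, 3, 6, 7, 8}
Step 13: union(7, 1) -> already same set; set of 7 now {0, 1, 2, 3, 6, 7, 8}
Set of 7: {0, 1, 2, 3, 6, 7, 8}; 5 is not a member.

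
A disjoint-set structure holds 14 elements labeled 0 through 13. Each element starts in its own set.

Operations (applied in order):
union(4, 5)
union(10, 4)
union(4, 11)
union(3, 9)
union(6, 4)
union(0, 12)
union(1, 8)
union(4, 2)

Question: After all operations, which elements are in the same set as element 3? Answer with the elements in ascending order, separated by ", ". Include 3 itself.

Answer: 3, 9

Derivation:
Step 1: union(4, 5) -> merged; set of 4 now {4, 5}
Step 2: union(10, 4) -> merged; set of 10 now {4, 5, 10}
Step 3: union(4, 11) -> merged; set of 4 now {4, 5, 10, 11}
Step 4: union(3, 9) -> merged; set of 3 now {3, 9}
Step 5: union(6, 4) -> merged; set of 6 now {4, 5, 6, 10, 11}
Step 6: union(0, 12) -> merged; set of 0 now {0, 12}
Step 7: union(1, 8) -> merged; set of 1 now {1, 8}
Step 8: union(4, 2) -> merged; set of 4 now {2, 4, 5, 6, 10, 11}
Component of 3: {3, 9}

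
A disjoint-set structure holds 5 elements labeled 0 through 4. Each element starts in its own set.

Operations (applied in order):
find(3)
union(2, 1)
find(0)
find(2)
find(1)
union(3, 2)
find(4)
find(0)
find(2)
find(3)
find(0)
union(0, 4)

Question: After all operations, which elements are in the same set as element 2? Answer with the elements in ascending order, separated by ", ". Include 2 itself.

Step 1: find(3) -> no change; set of 3 is {3}
Step 2: union(2, 1) -> merged; set of 2 now {1, 2}
Step 3: find(0) -> no change; set of 0 is {0}
Step 4: find(2) -> no change; set of 2 is {1, 2}
Step 5: find(1) -> no change; set of 1 is {1, 2}
Step 6: union(3, 2) -> merged; set of 3 now {1, 2, 3}
Step 7: find(4) -> no change; set of 4 is {4}
Step 8: find(0) -> no change; set of 0 is {0}
Step 9: find(2) -> no change; set of 2 is {1, 2, 3}
Step 10: find(3) -> no change; set of 3 is {1, 2, 3}
Step 11: find(0) -> no change; set of 0 is {0}
Step 12: union(0, 4) -> merged; set of 0 now {0, 4}
Component of 2: {1, 2, 3}

Answer: 1, 2, 3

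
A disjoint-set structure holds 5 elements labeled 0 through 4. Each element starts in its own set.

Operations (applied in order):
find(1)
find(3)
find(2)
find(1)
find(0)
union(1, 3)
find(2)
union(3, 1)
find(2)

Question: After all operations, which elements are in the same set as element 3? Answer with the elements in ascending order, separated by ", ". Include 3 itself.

Answer: 1, 3

Derivation:
Step 1: find(1) -> no change; set of 1 is {1}
Step 2: find(3) -> no change; set of 3 is {3}
Step 3: find(2) -> no change; set of 2 is {2}
Step 4: find(1) -> no change; set of 1 is {1}
Step 5: find(0) -> no change; set of 0 is {0}
Step 6: union(1, 3) -> merged; set of 1 now {1, 3}
Step 7: find(2) -> no change; set of 2 is {2}
Step 8: union(3, 1) -> already same set; set of 3 now {1, 3}
Step 9: find(2) -> no change; set of 2 is {2}
Component of 3: {1, 3}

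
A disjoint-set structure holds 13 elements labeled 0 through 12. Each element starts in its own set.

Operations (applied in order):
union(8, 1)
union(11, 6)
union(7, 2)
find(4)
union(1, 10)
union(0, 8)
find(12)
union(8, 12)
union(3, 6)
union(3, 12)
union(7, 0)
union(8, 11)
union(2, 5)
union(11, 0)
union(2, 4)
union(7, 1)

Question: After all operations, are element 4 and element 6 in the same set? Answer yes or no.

Step 1: union(8, 1) -> merged; set of 8 now {1, 8}
Step 2: union(11, 6) -> merged; set of 11 now {6, 11}
Step 3: union(7, 2) -> merged; set of 7 now {2, 7}
Step 4: find(4) -> no change; set of 4 is {4}
Step 5: union(1, 10) -> merged; set of 1 now {1, 8, 10}
Step 6: union(0, 8) -> merged; set of 0 now {0, 1, 8, 10}
Step 7: find(12) -> no change; set of 12 is {12}
Step 8: union(8, 12) -> merged; set of 8 now {0, 1, 8, 10, 12}
Step 9: union(3, 6) -> merged; set of 3 now {3, 6, 11}
Step 10: union(3, 12) -> merged; set of 3 now {0, 1, 3, 6, 8, 10, 11, 12}
Step 11: union(7, 0) -> merged; set of 7 now {0, 1, 2, 3, 6, 7, 8, 10, 11, 12}
Step 12: union(8, 11) -> already same set; set of 8 now {0, 1, 2, 3, 6, 7, 8, 10, 11, 12}
Step 13: union(2, 5) -> merged; set of 2 now {0, 1, 2, 3, 5, 6, 7, 8, 10, 11, 12}
Step 14: union(11, 0) -> already same set; set of 11 now {0, 1, 2, 3, 5, 6, 7, 8, 10, 11, 12}
Step 15: union(2, 4) -> merged; set of 2 now {0, 1, 2, 3, 4, 5, 6, 7, 8, 10, 11, 12}
Step 16: union(7, 1) -> already same set; set of 7 now {0, 1, 2, 3, 4, 5, 6, 7, 8, 10, 11, 12}
Set of 4: {0, 1, 2, 3, 4, 5, 6, 7, 8, 10, 11, 12}; 6 is a member.

Answer: yes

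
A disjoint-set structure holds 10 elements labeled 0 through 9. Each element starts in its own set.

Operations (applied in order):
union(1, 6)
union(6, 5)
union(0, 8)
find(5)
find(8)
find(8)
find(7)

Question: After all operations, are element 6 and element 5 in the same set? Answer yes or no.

Step 1: union(1, 6) -> merged; set of 1 now {1, 6}
Step 2: union(6, 5) -> merged; set of 6 now {1, 5, 6}
Step 3: union(0, 8) -> merged; set of 0 now {0, 8}
Step 4: find(5) -> no change; set of 5 is {1, 5, 6}
Step 5: find(8) -> no change; set of 8 is {0, 8}
Step 6: find(8) -> no change; set of 8 is {0, 8}
Step 7: find(7) -> no change; set of 7 is {7}
Set of 6: {1, 5, 6}; 5 is a member.

Answer: yes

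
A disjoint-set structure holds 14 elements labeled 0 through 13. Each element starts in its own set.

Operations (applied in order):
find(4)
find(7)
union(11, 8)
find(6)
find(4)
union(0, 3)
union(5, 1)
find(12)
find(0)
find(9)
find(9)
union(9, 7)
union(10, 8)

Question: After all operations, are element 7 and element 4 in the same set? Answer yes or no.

Answer: no

Derivation:
Step 1: find(4) -> no change; set of 4 is {4}
Step 2: find(7) -> no change; set of 7 is {7}
Step 3: union(11, 8) -> merged; set of 11 now {8, 11}
Step 4: find(6) -> no change; set of 6 is {6}
Step 5: find(4) -> no change; set of 4 is {4}
Step 6: union(0, 3) -> merged; set of 0 now {0, 3}
Step 7: union(5, 1) -> merged; set of 5 now {1, 5}
Step 8: find(12) -> no change; set of 12 is {12}
Step 9: find(0) -> no change; set of 0 is {0, 3}
Step 10: find(9) -> no change; set of 9 is {9}
Step 11: find(9) -> no change; set of 9 is {9}
Step 12: union(9, 7) -> merged; set of 9 now {7, 9}
Step 13: union(10, 8) -> merged; set of 10 now {8, 10, 11}
Set of 7: {7, 9}; 4 is not a member.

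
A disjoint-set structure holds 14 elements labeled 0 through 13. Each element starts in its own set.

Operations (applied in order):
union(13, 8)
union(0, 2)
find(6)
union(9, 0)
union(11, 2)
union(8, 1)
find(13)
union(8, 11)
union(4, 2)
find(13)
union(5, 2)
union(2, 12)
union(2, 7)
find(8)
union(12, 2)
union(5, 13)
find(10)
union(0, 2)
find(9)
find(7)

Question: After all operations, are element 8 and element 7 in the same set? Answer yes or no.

Answer: yes

Derivation:
Step 1: union(13, 8) -> merged; set of 13 now {8, 13}
Step 2: union(0, 2) -> merged; set of 0 now {0, 2}
Step 3: find(6) -> no change; set of 6 is {6}
Step 4: union(9, 0) -> merged; set of 9 now {0, 2, 9}
Step 5: union(11, 2) -> merged; set of 11 now {0, 2, 9, 11}
Step 6: union(8, 1) -> merged; set of 8 now {1, 8, 13}
Step 7: find(13) -> no change; set of 13 is {1, 8, 13}
Step 8: union(8, 11) -> merged; set of 8 now {0, 1, 2, 8, 9, 11, 13}
Step 9: union(4, 2) -> merged; set of 4 now {0, 1, 2, 4, 8, 9, 11, 13}
Step 10: find(13) -> no change; set of 13 is {0, 1, 2, 4, 8, 9, 11, 13}
Step 11: union(5, 2) -> merged; set of 5 now {0, 1, 2, 4, 5, 8, 9, 11, 13}
Step 12: union(2, 12) -> merged; set of 2 now {0, 1, 2, 4, 5, 8, 9, 11, 12, 13}
Step 13: union(2, 7) -> merged; set of 2 now {0, 1, 2, 4, 5, 7, 8, 9, 11, 12, 13}
Step 14: find(8) -> no change; set of 8 is {0, 1, 2, 4, 5, 7, 8, 9, 11, 12, 13}
Step 15: union(12, 2) -> already same set; set of 12 now {0, 1, 2, 4, 5, 7, 8, 9, 11, 12, 13}
Step 16: union(5, 13) -> already same set; set of 5 now {0, 1, 2, 4, 5, 7, 8, 9, 11, 12, 13}
Step 17: find(10) -> no change; set of 10 is {10}
Step 18: union(0, 2) -> already same set; set of 0 now {0, 1, 2, 4, 5, 7, 8, 9, 11, 12, 13}
Step 19: find(9) -> no change; set of 9 is {0, 1, 2, 4, 5, 7, 8, 9, 11, 12, 13}
Step 20: find(7) -> no change; set of 7 is {0, 1, 2, 4, 5, 7, 8, 9, 11, 12, 13}
Set of 8: {0, 1, 2, 4, 5, 7, 8, 9, 11, 12, 13}; 7 is a member.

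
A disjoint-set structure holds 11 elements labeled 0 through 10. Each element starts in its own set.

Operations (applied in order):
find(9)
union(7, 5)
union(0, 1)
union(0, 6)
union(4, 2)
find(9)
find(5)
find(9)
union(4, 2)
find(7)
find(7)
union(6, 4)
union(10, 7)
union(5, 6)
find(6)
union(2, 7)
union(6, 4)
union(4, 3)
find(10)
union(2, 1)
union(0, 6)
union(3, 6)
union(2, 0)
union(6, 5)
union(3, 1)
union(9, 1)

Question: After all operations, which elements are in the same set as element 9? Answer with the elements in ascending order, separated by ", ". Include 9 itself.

Answer: 0, 1, 2, 3, 4, 5, 6, 7, 9, 10

Derivation:
Step 1: find(9) -> no change; set of 9 is {9}
Step 2: union(7, 5) -> merged; set of 7 now {5, 7}
Step 3: union(0, 1) -> merged; set of 0 now {0, 1}
Step 4: union(0, 6) -> merged; set of 0 now {0, 1, 6}
Step 5: union(4, 2) -> merged; set of 4 now {2, 4}
Step 6: find(9) -> no change; set of 9 is {9}
Step 7: find(5) -> no change; set of 5 is {5, 7}
Step 8: find(9) -> no change; set of 9 is {9}
Step 9: union(4, 2) -> already same set; set of 4 now {2, 4}
Step 10: find(7) -> no change; set of 7 is {5, 7}
Step 11: find(7) -> no change; set of 7 is {5, 7}
Step 12: union(6, 4) -> merged; set of 6 now {0, 1, 2, 4, 6}
Step 13: union(10, 7) -> merged; set of 10 now {5, 7, 10}
Step 14: union(5, 6) -> merged; set of 5 now {0, 1, 2, 4, 5, 6, 7, 10}
Step 15: find(6) -> no change; set of 6 is {0, 1, 2, 4, 5, 6, 7, 10}
Step 16: union(2, 7) -> already same set; set of 2 now {0, 1, 2, 4, 5, 6, 7, 10}
Step 17: union(6, 4) -> already same set; set of 6 now {0, 1, 2, 4, 5, 6, 7, 10}
Step 18: union(4, 3) -> merged; set of 4 now {0, 1, 2, 3, 4, 5, 6, 7, 10}
Step 19: find(10) -> no change; set of 10 is {0, 1, 2, 3, 4, 5, 6, 7, 10}
Step 20: union(2, 1) -> already same set; set of 2 now {0, 1, 2, 3, 4, 5, 6, 7, 10}
Step 21: union(0, 6) -> already same set; set of 0 now {0, 1, 2, 3, 4, 5, 6, 7, 10}
Step 22: union(3, 6) -> already same set; set of 3 now {0, 1, 2, 3, 4, 5, 6, 7, 10}
Step 23: union(2, 0) -> already same set; set of 2 now {0, 1, 2, 3, 4, 5, 6, 7, 10}
Step 24: union(6, 5) -> already same set; set of 6 now {0, 1, 2, 3, 4, 5, 6, 7, 10}
Step 25: union(3, 1) -> already same set; set of 3 now {0, 1, 2, 3, 4, 5, 6, 7, 10}
Step 26: union(9, 1) -> merged; set of 9 now {0, 1, 2, 3, 4, 5, 6, 7, 9, 10}
Component of 9: {0, 1, 2, 3, 4, 5, 6, 7, 9, 10}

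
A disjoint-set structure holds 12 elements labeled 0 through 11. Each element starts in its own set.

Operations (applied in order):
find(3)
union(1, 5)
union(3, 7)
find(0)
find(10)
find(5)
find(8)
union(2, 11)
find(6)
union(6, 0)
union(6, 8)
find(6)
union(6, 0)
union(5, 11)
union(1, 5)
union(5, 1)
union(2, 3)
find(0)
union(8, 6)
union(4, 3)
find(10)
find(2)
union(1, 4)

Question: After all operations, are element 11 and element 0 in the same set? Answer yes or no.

Step 1: find(3) -> no change; set of 3 is {3}
Step 2: union(1, 5) -> merged; set of 1 now {1, 5}
Step 3: union(3, 7) -> merged; set of 3 now {3, 7}
Step 4: find(0) -> no change; set of 0 is {0}
Step 5: find(10) -> no change; set of 10 is {10}
Step 6: find(5) -> no change; set of 5 is {1, 5}
Step 7: find(8) -> no change; set of 8 is {8}
Step 8: union(2, 11) -> merged; set of 2 now {2, 11}
Step 9: find(6) -> no change; set of 6 is {6}
Step 10: union(6, 0) -> merged; set of 6 now {0, 6}
Step 11: union(6, 8) -> merged; set of 6 now {0, 6, 8}
Step 12: find(6) -> no change; set of 6 is {0, 6, 8}
Step 13: union(6, 0) -> already same set; set of 6 now {0, 6, 8}
Step 14: union(5, 11) -> merged; set of 5 now {1, 2, 5, 11}
Step 15: union(1, 5) -> already same set; set of 1 now {1, 2, 5, 11}
Step 16: union(5, 1) -> already same set; set of 5 now {1, 2, 5, 11}
Step 17: union(2, 3) -> merged; set of 2 now {1, 2, 3, 5, 7, 11}
Step 18: find(0) -> no change; set of 0 is {0, 6, 8}
Step 19: union(8, 6) -> already same set; set of 8 now {0, 6, 8}
Step 20: union(4, 3) -> merged; set of 4 now {1, 2, 3, 4, 5, 7, 11}
Step 21: find(10) -> no change; set of 10 is {10}
Step 22: find(2) -> no change; set of 2 is {1, 2, 3, 4, 5, 7, 11}
Step 23: union(1, 4) -> already same set; set of 1 now {1, 2, 3, 4, 5, 7, 11}
Set of 11: {1, 2, 3, 4, 5, 7, 11}; 0 is not a member.

Answer: no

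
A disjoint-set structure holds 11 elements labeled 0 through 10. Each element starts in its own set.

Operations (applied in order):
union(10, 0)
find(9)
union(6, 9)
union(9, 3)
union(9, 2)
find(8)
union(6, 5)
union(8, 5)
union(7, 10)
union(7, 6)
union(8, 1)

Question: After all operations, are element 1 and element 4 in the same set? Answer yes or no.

Step 1: union(10, 0) -> merged; set of 10 now {0, 10}
Step 2: find(9) -> no change; set of 9 is {9}
Step 3: union(6, 9) -> merged; set of 6 now {6, 9}
Step 4: union(9, 3) -> merged; set of 9 now {3, 6, 9}
Step 5: union(9, 2) -> merged; set of 9 now {2, 3, 6, 9}
Step 6: find(8) -> no change; set of 8 is {8}
Step 7: union(6, 5) -> merged; set of 6 now {2, 3, 5, 6, 9}
Step 8: union(8, 5) -> merged; set of 8 now {2, 3, 5, 6, 8, 9}
Step 9: union(7, 10) -> merged; set of 7 now {0, 7, 10}
Step 10: union(7, 6) -> merged; set of 7 now {0, 2, 3, 5, 6, 7, 8, 9, 10}
Step 11: union(8, 1) -> merged; set of 8 now {0, 1, 2, 3, 5, 6, 7, 8, 9, 10}
Set of 1: {0, 1, 2, 3, 5, 6, 7, 8, 9, 10}; 4 is not a member.

Answer: no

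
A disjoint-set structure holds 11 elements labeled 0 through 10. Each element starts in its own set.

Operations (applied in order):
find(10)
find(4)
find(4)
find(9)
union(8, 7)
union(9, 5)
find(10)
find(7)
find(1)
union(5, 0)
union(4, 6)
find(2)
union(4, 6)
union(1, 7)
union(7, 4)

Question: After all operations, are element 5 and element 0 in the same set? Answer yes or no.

Step 1: find(10) -> no change; set of 10 is {10}
Step 2: find(4) -> no change; set of 4 is {4}
Step 3: find(4) -> no change; set of 4 is {4}
Step 4: find(9) -> no change; set of 9 is {9}
Step 5: union(8, 7) -> merged; set of 8 now {7, 8}
Step 6: union(9, 5) -> merged; set of 9 now {5, 9}
Step 7: find(10) -> no change; set of 10 is {10}
Step 8: find(7) -> no change; set of 7 is {7, 8}
Step 9: find(1) -> no change; set of 1 is {1}
Step 10: union(5, 0) -> merged; set of 5 now {0, 5, 9}
Step 11: union(4, 6) -> merged; set of 4 now {4, 6}
Step 12: find(2) -> no change; set of 2 is {2}
Step 13: union(4, 6) -> already same set; set of 4 now {4, 6}
Step 14: union(1, 7) -> merged; set of 1 now {1, 7, 8}
Step 15: union(7, 4) -> merged; set of 7 now {1, 4, 6, 7, 8}
Set of 5: {0, 5, 9}; 0 is a member.

Answer: yes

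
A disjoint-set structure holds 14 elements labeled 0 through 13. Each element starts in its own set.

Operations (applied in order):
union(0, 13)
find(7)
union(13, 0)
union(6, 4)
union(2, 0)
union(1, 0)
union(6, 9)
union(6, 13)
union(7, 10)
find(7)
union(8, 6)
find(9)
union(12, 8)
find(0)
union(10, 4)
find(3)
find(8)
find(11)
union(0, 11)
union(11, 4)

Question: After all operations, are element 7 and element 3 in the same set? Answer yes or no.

Answer: no

Derivation:
Step 1: union(0, 13) -> merged; set of 0 now {0, 13}
Step 2: find(7) -> no change; set of 7 is {7}
Step 3: union(13, 0) -> already same set; set of 13 now {0, 13}
Step 4: union(6, 4) -> merged; set of 6 now {4, 6}
Step 5: union(2, 0) -> merged; set of 2 now {0, 2, 13}
Step 6: union(1, 0) -> merged; set of 1 now {0, 1, 2, 13}
Step 7: union(6, 9) -> merged; set of 6 now {4, 6, 9}
Step 8: union(6, 13) -> merged; set of 6 now {0, 1, 2, 4, 6, 9, 13}
Step 9: union(7, 10) -> merged; set of 7 now {7, 10}
Step 10: find(7) -> no change; set of 7 is {7, 10}
Step 11: union(8, 6) -> merged; set of 8 now {0, 1, 2, 4, 6, 8, 9, 13}
Step 12: find(9) -> no change; set of 9 is {0, 1, 2, 4, 6, 8, 9, 13}
Step 13: union(12, 8) -> merged; set of 12 now {0, 1, 2, 4, 6, 8, 9, 12, 13}
Step 14: find(0) -> no change; set of 0 is {0, 1, 2, 4, 6, 8, 9, 12, 13}
Step 15: union(10, 4) -> merged; set of 10 now {0, 1, 2, 4, 6, 7, 8, 9, 10, 12, 13}
Step 16: find(3) -> no change; set of 3 is {3}
Step 17: find(8) -> no change; set of 8 is {0, 1, 2, 4, 6, 7, 8, 9, 10, 12, 13}
Step 18: find(11) -> no change; set of 11 is {11}
Step 19: union(0, 11) -> merged; set of 0 now {0, 1, 2, 4, 6, 7, 8, 9, 10, 11, 12, 13}
Step 20: union(11, 4) -> already same set; set of 11 now {0, 1, 2, 4, 6, 7, 8, 9, 10, 11, 12, 13}
Set of 7: {0, 1, 2, 4, 6, 7, 8, 9, 10, 11, 12, 13}; 3 is not a member.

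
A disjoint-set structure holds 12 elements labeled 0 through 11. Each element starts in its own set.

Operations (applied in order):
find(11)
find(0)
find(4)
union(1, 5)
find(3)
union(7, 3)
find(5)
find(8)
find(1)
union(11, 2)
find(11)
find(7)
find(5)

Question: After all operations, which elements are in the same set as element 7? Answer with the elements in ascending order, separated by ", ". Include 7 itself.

Answer: 3, 7

Derivation:
Step 1: find(11) -> no change; set of 11 is {11}
Step 2: find(0) -> no change; set of 0 is {0}
Step 3: find(4) -> no change; set of 4 is {4}
Step 4: union(1, 5) -> merged; set of 1 now {1, 5}
Step 5: find(3) -> no change; set of 3 is {3}
Step 6: union(7, 3) -> merged; set of 7 now {3, 7}
Step 7: find(5) -> no change; set of 5 is {1, 5}
Step 8: find(8) -> no change; set of 8 is {8}
Step 9: find(1) -> no change; set of 1 is {1, 5}
Step 10: union(11, 2) -> merged; set of 11 now {2, 11}
Step 11: find(11) -> no change; set of 11 is {2, 11}
Step 12: find(7) -> no change; set of 7 is {3, 7}
Step 13: find(5) -> no change; set of 5 is {1, 5}
Component of 7: {3, 7}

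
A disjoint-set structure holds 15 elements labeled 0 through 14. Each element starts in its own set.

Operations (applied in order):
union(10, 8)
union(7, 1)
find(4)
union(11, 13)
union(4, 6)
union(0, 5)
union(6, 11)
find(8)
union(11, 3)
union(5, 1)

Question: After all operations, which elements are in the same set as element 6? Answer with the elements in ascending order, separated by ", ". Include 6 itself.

Step 1: union(10, 8) -> merged; set of 10 now {8, 10}
Step 2: union(7, 1) -> merged; set of 7 now {1, 7}
Step 3: find(4) -> no change; set of 4 is {4}
Step 4: union(11, 13) -> merged; set of 11 now {11, 13}
Step 5: union(4, 6) -> merged; set of 4 now {4, 6}
Step 6: union(0, 5) -> merged; set of 0 now {0, 5}
Step 7: union(6, 11) -> merged; set of 6 now {4, 6, 11, 13}
Step 8: find(8) -> no change; set of 8 is {8, 10}
Step 9: union(11, 3) -> merged; set of 11 now {3, 4, 6, 11, 13}
Step 10: union(5, 1) -> merged; set of 5 now {0, 1, 5, 7}
Component of 6: {3, 4, 6, 11, 13}

Answer: 3, 4, 6, 11, 13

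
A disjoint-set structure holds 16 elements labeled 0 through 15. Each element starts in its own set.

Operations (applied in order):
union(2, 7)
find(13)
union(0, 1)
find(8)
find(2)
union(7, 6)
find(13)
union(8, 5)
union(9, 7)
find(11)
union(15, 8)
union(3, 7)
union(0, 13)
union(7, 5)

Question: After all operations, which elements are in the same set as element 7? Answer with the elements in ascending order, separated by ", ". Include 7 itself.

Step 1: union(2, 7) -> merged; set of 2 now {2, 7}
Step 2: find(13) -> no change; set of 13 is {13}
Step 3: union(0, 1) -> merged; set of 0 now {0, 1}
Step 4: find(8) -> no change; set of 8 is {8}
Step 5: find(2) -> no change; set of 2 is {2, 7}
Step 6: union(7, 6) -> merged; set of 7 now {2, 6, 7}
Step 7: find(13) -> no change; set of 13 is {13}
Step 8: union(8, 5) -> merged; set of 8 now {5, 8}
Step 9: union(9, 7) -> merged; set of 9 now {2, 6, 7, 9}
Step 10: find(11) -> no change; set of 11 is {11}
Step 11: union(15, 8) -> merged; set of 15 now {5, 8, 15}
Step 12: union(3, 7) -> merged; set of 3 now {2, 3, 6, 7, 9}
Step 13: union(0, 13) -> merged; set of 0 now {0, 1, 13}
Step 14: union(7, 5) -> merged; set of 7 now {2, 3, 5, 6, 7, 8, 9, 15}
Component of 7: {2, 3, 5, 6, 7, 8, 9, 15}

Answer: 2, 3, 5, 6, 7, 8, 9, 15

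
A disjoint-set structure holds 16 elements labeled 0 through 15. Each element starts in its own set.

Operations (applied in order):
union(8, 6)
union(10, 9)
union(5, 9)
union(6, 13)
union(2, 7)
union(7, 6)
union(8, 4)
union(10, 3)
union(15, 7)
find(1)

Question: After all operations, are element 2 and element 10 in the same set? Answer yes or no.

Answer: no

Derivation:
Step 1: union(8, 6) -> merged; set of 8 now {6, 8}
Step 2: union(10, 9) -> merged; set of 10 now {9, 10}
Step 3: union(5, 9) -> merged; set of 5 now {5, 9, 10}
Step 4: union(6, 13) -> merged; set of 6 now {6, 8, 13}
Step 5: union(2, 7) -> merged; set of 2 now {2, 7}
Step 6: union(7, 6) -> merged; set of 7 now {2, 6, 7, 8, 13}
Step 7: union(8, 4) -> merged; set of 8 now {2, 4, 6, 7, 8, 13}
Step 8: union(10, 3) -> merged; set of 10 now {3, 5, 9, 10}
Step 9: union(15, 7) -> merged; set of 15 now {2, 4, 6, 7, 8, 13, 15}
Step 10: find(1) -> no change; set of 1 is {1}
Set of 2: {2, 4, 6, 7, 8, 13, 15}; 10 is not a member.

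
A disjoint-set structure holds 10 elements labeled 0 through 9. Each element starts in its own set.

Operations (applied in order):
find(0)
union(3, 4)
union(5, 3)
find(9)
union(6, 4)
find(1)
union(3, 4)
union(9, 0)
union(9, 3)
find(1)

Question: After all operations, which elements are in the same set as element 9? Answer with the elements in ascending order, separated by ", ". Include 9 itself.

Step 1: find(0) -> no change; set of 0 is {0}
Step 2: union(3, 4) -> merged; set of 3 now {3, 4}
Step 3: union(5, 3) -> merged; set of 5 now {3, 4, 5}
Step 4: find(9) -> no change; set of 9 is {9}
Step 5: union(6, 4) -> merged; set of 6 now {3, 4, 5, 6}
Step 6: find(1) -> no change; set of 1 is {1}
Step 7: union(3, 4) -> already same set; set of 3 now {3, 4, 5, 6}
Step 8: union(9, 0) -> merged; set of 9 now {0, 9}
Step 9: union(9, 3) -> merged; set of 9 now {0, 3, 4, 5, 6, 9}
Step 10: find(1) -> no change; set of 1 is {1}
Component of 9: {0, 3, 4, 5, 6, 9}

Answer: 0, 3, 4, 5, 6, 9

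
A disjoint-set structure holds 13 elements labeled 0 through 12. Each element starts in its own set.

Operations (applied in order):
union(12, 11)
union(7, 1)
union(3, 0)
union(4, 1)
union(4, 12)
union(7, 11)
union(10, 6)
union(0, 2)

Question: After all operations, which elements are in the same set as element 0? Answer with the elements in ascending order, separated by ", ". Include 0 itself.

Answer: 0, 2, 3

Derivation:
Step 1: union(12, 11) -> merged; set of 12 now {11, 12}
Step 2: union(7, 1) -> merged; set of 7 now {1, 7}
Step 3: union(3, 0) -> merged; set of 3 now {0, 3}
Step 4: union(4, 1) -> merged; set of 4 now {1, 4, 7}
Step 5: union(4, 12) -> merged; set of 4 now {1, 4, 7, 11, 12}
Step 6: union(7, 11) -> already same set; set of 7 now {1, 4, 7, 11, 12}
Step 7: union(10, 6) -> merged; set of 10 now {6, 10}
Step 8: union(0, 2) -> merged; set of 0 now {0, 2, 3}
Component of 0: {0, 2, 3}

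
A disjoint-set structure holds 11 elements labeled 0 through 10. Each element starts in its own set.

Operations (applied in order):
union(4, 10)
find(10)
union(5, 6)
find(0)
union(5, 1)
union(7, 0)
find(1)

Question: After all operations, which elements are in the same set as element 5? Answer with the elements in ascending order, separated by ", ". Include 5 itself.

Step 1: union(4, 10) -> merged; set of 4 now {4, 10}
Step 2: find(10) -> no change; set of 10 is {4, 10}
Step 3: union(5, 6) -> merged; set of 5 now {5, 6}
Step 4: find(0) -> no change; set of 0 is {0}
Step 5: union(5, 1) -> merged; set of 5 now {1, 5, 6}
Step 6: union(7, 0) -> merged; set of 7 now {0, 7}
Step 7: find(1) -> no change; set of 1 is {1, 5, 6}
Component of 5: {1, 5, 6}

Answer: 1, 5, 6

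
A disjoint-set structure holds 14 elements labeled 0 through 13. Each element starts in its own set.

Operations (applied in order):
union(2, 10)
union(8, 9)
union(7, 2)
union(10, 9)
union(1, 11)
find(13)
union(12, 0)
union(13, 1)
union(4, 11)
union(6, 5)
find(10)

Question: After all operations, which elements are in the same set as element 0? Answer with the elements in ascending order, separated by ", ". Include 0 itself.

Step 1: union(2, 10) -> merged; set of 2 now {2, 10}
Step 2: union(8, 9) -> merged; set of 8 now {8, 9}
Step 3: union(7, 2) -> merged; set of 7 now {2, 7, 10}
Step 4: union(10, 9) -> merged; set of 10 now {2, 7, 8, 9, 10}
Step 5: union(1, 11) -> merged; set of 1 now {1, 11}
Step 6: find(13) -> no change; set of 13 is {13}
Step 7: union(12, 0) -> merged; set of 12 now {0, 12}
Step 8: union(13, 1) -> merged; set of 13 now {1, 11, 13}
Step 9: union(4, 11) -> merged; set of 4 now {1, 4, 11, 13}
Step 10: union(6, 5) -> merged; set of 6 now {5, 6}
Step 11: find(10) -> no change; set of 10 is {2, 7, 8, 9, 10}
Component of 0: {0, 12}

Answer: 0, 12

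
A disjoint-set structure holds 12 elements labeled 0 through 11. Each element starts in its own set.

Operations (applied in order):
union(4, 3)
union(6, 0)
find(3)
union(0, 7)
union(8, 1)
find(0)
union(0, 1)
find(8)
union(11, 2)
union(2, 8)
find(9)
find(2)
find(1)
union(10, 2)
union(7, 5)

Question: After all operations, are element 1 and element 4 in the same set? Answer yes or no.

Step 1: union(4, 3) -> merged; set of 4 now {3, 4}
Step 2: union(6, 0) -> merged; set of 6 now {0, 6}
Step 3: find(3) -> no change; set of 3 is {3, 4}
Step 4: union(0, 7) -> merged; set of 0 now {0, 6, 7}
Step 5: union(8, 1) -> merged; set of 8 now {1, 8}
Step 6: find(0) -> no change; set of 0 is {0, 6, 7}
Step 7: union(0, 1) -> merged; set of 0 now {0, 1, 6, 7, 8}
Step 8: find(8) -> no change; set of 8 is {0, 1, 6, 7, 8}
Step 9: union(11, 2) -> merged; set of 11 now {2, 11}
Step 10: union(2, 8) -> merged; set of 2 now {0, 1, 2, 6, 7, 8, 11}
Step 11: find(9) -> no change; set of 9 is {9}
Step 12: find(2) -> no change; set of 2 is {0, 1, 2, 6, 7, 8, 11}
Step 13: find(1) -> no change; set of 1 is {0, 1, 2, 6, 7, 8, 11}
Step 14: union(10, 2) -> merged; set of 10 now {0, 1, 2, 6, 7, 8, 10, 11}
Step 15: union(7, 5) -> merged; set of 7 now {0, 1, 2, 5, 6, 7, 8, 10, 11}
Set of 1: {0, 1, 2, 5, 6, 7, 8, 10, 11}; 4 is not a member.

Answer: no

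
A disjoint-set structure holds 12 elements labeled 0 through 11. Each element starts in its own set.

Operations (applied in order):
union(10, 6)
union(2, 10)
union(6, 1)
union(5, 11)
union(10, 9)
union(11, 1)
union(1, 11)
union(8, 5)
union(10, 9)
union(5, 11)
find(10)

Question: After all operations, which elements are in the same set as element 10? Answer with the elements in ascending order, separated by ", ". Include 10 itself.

Answer: 1, 2, 5, 6, 8, 9, 10, 11

Derivation:
Step 1: union(10, 6) -> merged; set of 10 now {6, 10}
Step 2: union(2, 10) -> merged; set of 2 now {2, 6, 10}
Step 3: union(6, 1) -> merged; set of 6 now {1, 2, 6, 10}
Step 4: union(5, 11) -> merged; set of 5 now {5, 11}
Step 5: union(10, 9) -> merged; set of 10 now {1, 2, 6, 9, 10}
Step 6: union(11, 1) -> merged; set of 11 now {1, 2, 5, 6, 9, 10, 11}
Step 7: union(1, 11) -> already same set; set of 1 now {1, 2, 5, 6, 9, 10, 11}
Step 8: union(8, 5) -> merged; set of 8 now {1, 2, 5, 6, 8, 9, 10, 11}
Step 9: union(10, 9) -> already same set; set of 10 now {1, 2, 5, 6, 8, 9, 10, 11}
Step 10: union(5, 11) -> already same set; set of 5 now {1, 2, 5, 6, 8, 9, 10, 11}
Step 11: find(10) -> no change; set of 10 is {1, 2, 5, 6, 8, 9, 10, 11}
Component of 10: {1, 2, 5, 6, 8, 9, 10, 11}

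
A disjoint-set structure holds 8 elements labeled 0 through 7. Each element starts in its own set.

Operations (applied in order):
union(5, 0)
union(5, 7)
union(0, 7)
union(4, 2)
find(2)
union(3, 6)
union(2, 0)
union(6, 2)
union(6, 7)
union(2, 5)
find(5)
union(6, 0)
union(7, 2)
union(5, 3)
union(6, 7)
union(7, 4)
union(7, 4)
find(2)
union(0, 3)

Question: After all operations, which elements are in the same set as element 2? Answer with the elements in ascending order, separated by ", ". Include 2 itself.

Step 1: union(5, 0) -> merged; set of 5 now {0, 5}
Step 2: union(5, 7) -> merged; set of 5 now {0, 5, 7}
Step 3: union(0, 7) -> already same set; set of 0 now {0, 5, 7}
Step 4: union(4, 2) -> merged; set of 4 now {2, 4}
Step 5: find(2) -> no change; set of 2 is {2, 4}
Step 6: union(3, 6) -> merged; set of 3 now {3, 6}
Step 7: union(2, 0) -> merged; set of 2 now {0, 2, 4, 5, 7}
Step 8: union(6, 2) -> merged; set of 6 now {0, 2, 3, 4, 5, 6, 7}
Step 9: union(6, 7) -> already same set; set of 6 now {0, 2, 3, 4, 5, 6, 7}
Step 10: union(2, 5) -> already same set; set of 2 now {0, 2, 3, 4, 5, 6, 7}
Step 11: find(5) -> no change; set of 5 is {0, 2, 3, 4, 5, 6, 7}
Step 12: union(6, 0) -> already same set; set of 6 now {0, 2, 3, 4, 5, 6, 7}
Step 13: union(7, 2) -> already same set; set of 7 now {0, 2, 3, 4, 5, 6, 7}
Step 14: union(5, 3) -> already same set; set of 5 now {0, 2, 3, 4, 5, 6, 7}
Step 15: union(6, 7) -> already same set; set of 6 now {0, 2, 3, 4, 5, 6, 7}
Step 16: union(7, 4) -> already same set; set of 7 now {0, 2, 3, 4, 5, 6, 7}
Step 17: union(7, 4) -> already same set; set of 7 now {0, 2, 3, 4, 5, 6, 7}
Step 18: find(2) -> no change; set of 2 is {0, 2, 3, 4, 5, 6, 7}
Step 19: union(0, 3) -> already same set; set of 0 now {0, 2, 3, 4, 5, 6, 7}
Component of 2: {0, 2, 3, 4, 5, 6, 7}

Answer: 0, 2, 3, 4, 5, 6, 7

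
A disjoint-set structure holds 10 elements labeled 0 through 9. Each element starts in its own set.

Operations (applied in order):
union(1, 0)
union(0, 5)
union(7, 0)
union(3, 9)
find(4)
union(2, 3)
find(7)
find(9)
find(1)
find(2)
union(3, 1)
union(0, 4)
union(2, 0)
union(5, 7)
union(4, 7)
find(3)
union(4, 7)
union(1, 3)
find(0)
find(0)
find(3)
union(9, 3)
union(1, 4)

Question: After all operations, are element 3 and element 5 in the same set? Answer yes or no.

Answer: yes

Derivation:
Step 1: union(1, 0) -> merged; set of 1 now {0, 1}
Step 2: union(0, 5) -> merged; set of 0 now {0, 1, 5}
Step 3: union(7, 0) -> merged; set of 7 now {0, 1, 5, 7}
Step 4: union(3, 9) -> merged; set of 3 now {3, 9}
Step 5: find(4) -> no change; set of 4 is {4}
Step 6: union(2, 3) -> merged; set of 2 now {2, 3, 9}
Step 7: find(7) -> no change; set of 7 is {0, 1, 5, 7}
Step 8: find(9) -> no change; set of 9 is {2, 3, 9}
Step 9: find(1) -> no change; set of 1 is {0, 1, 5, 7}
Step 10: find(2) -> no change; set of 2 is {2, 3, 9}
Step 11: union(3, 1) -> merged; set of 3 now {0, 1, 2, 3, 5, 7, 9}
Step 12: union(0, 4) -> merged; set of 0 now {0, 1, 2, 3, 4, 5, 7, 9}
Step 13: union(2, 0) -> already same set; set of 2 now {0, 1, 2, 3, 4, 5, 7, 9}
Step 14: union(5, 7) -> already same set; set of 5 now {0, 1, 2, 3, 4, 5, 7, 9}
Step 15: union(4, 7) -> already same set; set of 4 now {0, 1, 2, 3, 4, 5, 7, 9}
Step 16: find(3) -> no change; set of 3 is {0, 1, 2, 3, 4, 5, 7, 9}
Step 17: union(4, 7) -> already same set; set of 4 now {0, 1, 2, 3, 4, 5, 7, 9}
Step 18: union(1, 3) -> already same set; set of 1 now {0, 1, 2, 3, 4, 5, 7, 9}
Step 19: find(0) -> no change; set of 0 is {0, 1, 2, 3, 4, 5, 7, 9}
Step 20: find(0) -> no change; set of 0 is {0, 1, 2, 3, 4, 5, 7, 9}
Step 21: find(3) -> no change; set of 3 is {0, 1, 2, 3, 4, 5, 7, 9}
Step 22: union(9, 3) -> already same set; set of 9 now {0, 1, 2, 3, 4, 5, 7, 9}
Step 23: union(1, 4) -> already same set; set of 1 now {0, 1, 2, 3, 4, 5, 7, 9}
Set of 3: {0, 1, 2, 3, 4, 5, 7, 9}; 5 is a member.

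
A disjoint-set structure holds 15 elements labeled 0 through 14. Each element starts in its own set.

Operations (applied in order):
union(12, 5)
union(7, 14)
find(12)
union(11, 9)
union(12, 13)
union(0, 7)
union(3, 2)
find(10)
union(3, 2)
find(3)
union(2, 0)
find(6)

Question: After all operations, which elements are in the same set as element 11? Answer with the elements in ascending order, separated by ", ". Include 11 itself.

Step 1: union(12, 5) -> merged; set of 12 now {5, 12}
Step 2: union(7, 14) -> merged; set of 7 now {7, 14}
Step 3: find(12) -> no change; set of 12 is {5, 12}
Step 4: union(11, 9) -> merged; set of 11 now {9, 11}
Step 5: union(12, 13) -> merged; set of 12 now {5, 12, 13}
Step 6: union(0, 7) -> merged; set of 0 now {0, 7, 14}
Step 7: union(3, 2) -> merged; set of 3 now {2, 3}
Step 8: find(10) -> no change; set of 10 is {10}
Step 9: union(3, 2) -> already same set; set of 3 now {2, 3}
Step 10: find(3) -> no change; set of 3 is {2, 3}
Step 11: union(2, 0) -> merged; set of 2 now {0, 2, 3, 7, 14}
Step 12: find(6) -> no change; set of 6 is {6}
Component of 11: {9, 11}

Answer: 9, 11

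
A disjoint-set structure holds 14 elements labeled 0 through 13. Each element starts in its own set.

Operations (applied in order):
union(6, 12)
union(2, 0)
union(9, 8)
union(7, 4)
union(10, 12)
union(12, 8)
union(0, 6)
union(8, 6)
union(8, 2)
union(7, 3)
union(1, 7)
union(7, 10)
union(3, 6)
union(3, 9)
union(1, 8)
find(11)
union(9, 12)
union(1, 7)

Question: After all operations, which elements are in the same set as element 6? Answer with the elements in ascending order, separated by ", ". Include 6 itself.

Answer: 0, 1, 2, 3, 4, 6, 7, 8, 9, 10, 12

Derivation:
Step 1: union(6, 12) -> merged; set of 6 now {6, 12}
Step 2: union(2, 0) -> merged; set of 2 now {0, 2}
Step 3: union(9, 8) -> merged; set of 9 now {8, 9}
Step 4: union(7, 4) -> merged; set of 7 now {4, 7}
Step 5: union(10, 12) -> merged; set of 10 now {6, 10, 12}
Step 6: union(12, 8) -> merged; set of 12 now {6, 8, 9, 10, 12}
Step 7: union(0, 6) -> merged; set of 0 now {0, 2, 6, 8, 9, 10, 12}
Step 8: union(8, 6) -> already same set; set of 8 now {0, 2, 6, 8, 9, 10, 12}
Step 9: union(8, 2) -> already same set; set of 8 now {0, 2, 6, 8, 9, 10, 12}
Step 10: union(7, 3) -> merged; set of 7 now {3, 4, 7}
Step 11: union(1, 7) -> merged; set of 1 now {1, 3, 4, 7}
Step 12: union(7, 10) -> merged; set of 7 now {0, 1, 2, 3, 4, 6, 7, 8, 9, 10, 12}
Step 13: union(3, 6) -> already same set; set of 3 now {0, 1, 2, 3, 4, 6, 7, 8, 9, 10, 12}
Step 14: union(3, 9) -> already same set; set of 3 now {0, 1, 2, 3, 4, 6, 7, 8, 9, 10, 12}
Step 15: union(1, 8) -> already same set; set of 1 now {0, 1, 2, 3, 4, 6, 7, 8, 9, 10, 12}
Step 16: find(11) -> no change; set of 11 is {11}
Step 17: union(9, 12) -> already same set; set of 9 now {0, 1, 2, 3, 4, 6, 7, 8, 9, 10, 12}
Step 18: union(1, 7) -> already same set; set of 1 now {0, 1, 2, 3, 4, 6, 7, 8, 9, 10, 12}
Component of 6: {0, 1, 2, 3, 4, 6, 7, 8, 9, 10, 12}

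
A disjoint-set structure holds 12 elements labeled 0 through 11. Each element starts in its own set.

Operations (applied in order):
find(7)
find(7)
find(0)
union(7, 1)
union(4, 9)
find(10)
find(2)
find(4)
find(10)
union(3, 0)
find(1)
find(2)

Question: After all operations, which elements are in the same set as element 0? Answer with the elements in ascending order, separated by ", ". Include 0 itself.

Step 1: find(7) -> no change; set of 7 is {7}
Step 2: find(7) -> no change; set of 7 is {7}
Step 3: find(0) -> no change; set of 0 is {0}
Step 4: union(7, 1) -> merged; set of 7 now {1, 7}
Step 5: union(4, 9) -> merged; set of 4 now {4, 9}
Step 6: find(10) -> no change; set of 10 is {10}
Step 7: find(2) -> no change; set of 2 is {2}
Step 8: find(4) -> no change; set of 4 is {4, 9}
Step 9: find(10) -> no change; set of 10 is {10}
Step 10: union(3, 0) -> merged; set of 3 now {0, 3}
Step 11: find(1) -> no change; set of 1 is {1, 7}
Step 12: find(2) -> no change; set of 2 is {2}
Component of 0: {0, 3}

Answer: 0, 3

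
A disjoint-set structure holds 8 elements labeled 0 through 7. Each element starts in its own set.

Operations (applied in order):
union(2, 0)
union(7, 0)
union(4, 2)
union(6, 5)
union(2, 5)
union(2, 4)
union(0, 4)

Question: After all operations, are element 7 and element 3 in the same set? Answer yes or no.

Step 1: union(2, 0) -> merged; set of 2 now {0, 2}
Step 2: union(7, 0) -> merged; set of 7 now {0, 2, 7}
Step 3: union(4, 2) -> merged; set of 4 now {0, 2, 4, 7}
Step 4: union(6, 5) -> merged; set of 6 now {5, 6}
Step 5: union(2, 5) -> merged; set of 2 now {0, 2, 4, 5, 6, 7}
Step 6: union(2, 4) -> already same set; set of 2 now {0, 2, 4, 5, 6, 7}
Step 7: union(0, 4) -> already same set; set of 0 now {0, 2, 4, 5, 6, 7}
Set of 7: {0, 2, 4, 5, 6, 7}; 3 is not a member.

Answer: no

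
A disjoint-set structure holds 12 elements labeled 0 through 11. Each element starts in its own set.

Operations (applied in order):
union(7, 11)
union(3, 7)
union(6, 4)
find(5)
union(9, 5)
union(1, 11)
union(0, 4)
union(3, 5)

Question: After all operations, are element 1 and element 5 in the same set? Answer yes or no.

Answer: yes

Derivation:
Step 1: union(7, 11) -> merged; set of 7 now {7, 11}
Step 2: union(3, 7) -> merged; set of 3 now {3, 7, 11}
Step 3: union(6, 4) -> merged; set of 6 now {4, 6}
Step 4: find(5) -> no change; set of 5 is {5}
Step 5: union(9, 5) -> merged; set of 9 now {5, 9}
Step 6: union(1, 11) -> merged; set of 1 now {1, 3, 7, 11}
Step 7: union(0, 4) -> merged; set of 0 now {0, 4, 6}
Step 8: union(3, 5) -> merged; set of 3 now {1, 3, 5, 7, 9, 11}
Set of 1: {1, 3, 5, 7, 9, 11}; 5 is a member.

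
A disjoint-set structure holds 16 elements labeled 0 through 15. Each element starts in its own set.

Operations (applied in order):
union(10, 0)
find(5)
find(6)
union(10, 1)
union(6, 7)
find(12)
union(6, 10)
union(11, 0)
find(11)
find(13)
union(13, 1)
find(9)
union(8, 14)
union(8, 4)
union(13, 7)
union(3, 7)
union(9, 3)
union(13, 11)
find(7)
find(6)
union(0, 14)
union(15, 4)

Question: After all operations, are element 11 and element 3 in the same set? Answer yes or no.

Answer: yes

Derivation:
Step 1: union(10, 0) -> merged; set of 10 now {0, 10}
Step 2: find(5) -> no change; set of 5 is {5}
Step 3: find(6) -> no change; set of 6 is {6}
Step 4: union(10, 1) -> merged; set of 10 now {0, 1, 10}
Step 5: union(6, 7) -> merged; set of 6 now {6, 7}
Step 6: find(12) -> no change; set of 12 is {12}
Step 7: union(6, 10) -> merged; set of 6 now {0, 1, 6, 7, 10}
Step 8: union(11, 0) -> merged; set of 11 now {0, 1, 6, 7, 10, 11}
Step 9: find(11) -> no change; set of 11 is {0, 1, 6, 7, 10, 11}
Step 10: find(13) -> no change; set of 13 is {13}
Step 11: union(13, 1) -> merged; set of 13 now {0, 1, 6, 7, 10, 11, 13}
Step 12: find(9) -> no change; set of 9 is {9}
Step 13: union(8, 14) -> merged; set of 8 now {8, 14}
Step 14: union(8, 4) -> merged; set of 8 now {4, 8, 14}
Step 15: union(13, 7) -> already same set; set of 13 now {0, 1, 6, 7, 10, 11, 13}
Step 16: union(3, 7) -> merged; set of 3 now {0, 1, 3, 6, 7, 10, 11, 13}
Step 17: union(9, 3) -> merged; set of 9 now {0, 1, 3, 6, 7, 9, 10, 11, 13}
Step 18: union(13, 11) -> already same set; set of 13 now {0, 1, 3, 6, 7, 9, 10, 11, 13}
Step 19: find(7) -> no change; set of 7 is {0, 1, 3, 6, 7, 9, 10, 11, 13}
Step 20: find(6) -> no change; set of 6 is {0, 1, 3, 6, 7, 9, 10, 11, 13}
Step 21: union(0, 14) -> merged; set of 0 now {0, 1, 3, 4, 6, 7, 8, 9, 10, 11, 13, 14}
Step 22: union(15, 4) -> merged; set of 15 now {0, 1, 3, 4, 6, 7, 8, 9, 10, 11, 13, 14, 15}
Set of 11: {0, 1, 3, 4, 6, 7, 8, 9, 10, 11, 13, 14, 15}; 3 is a member.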